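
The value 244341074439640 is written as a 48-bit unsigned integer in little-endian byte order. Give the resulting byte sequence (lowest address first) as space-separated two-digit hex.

244341074439640 in hexadecimal, padded to 48 bits, is 0xDE3A16F22DD8.
Split into bytes (most-significant first): DE 3A 16 F2 2D D8.
Little-endian stores the least-significant byte at the lowest address.
So at ascending addresses the bytes are D8 2D F2 16 3A DE.

D8 2D F2 16 3A DE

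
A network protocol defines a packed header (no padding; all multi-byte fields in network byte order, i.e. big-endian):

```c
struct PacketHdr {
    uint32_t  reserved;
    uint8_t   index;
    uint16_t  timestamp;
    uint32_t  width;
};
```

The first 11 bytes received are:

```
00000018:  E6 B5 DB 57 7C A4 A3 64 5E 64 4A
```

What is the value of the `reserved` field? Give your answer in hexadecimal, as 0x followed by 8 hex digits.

`reserved` is the first field, at byte offset 0, occupying 4 bytes.
Bytes at offsets 0..3: E6 B5 DB 57.
Big-endian: lowest address holds the most-significant byte.
The bytes are already most-significant first: 0xE6B5DB57.

0xE6B5DB57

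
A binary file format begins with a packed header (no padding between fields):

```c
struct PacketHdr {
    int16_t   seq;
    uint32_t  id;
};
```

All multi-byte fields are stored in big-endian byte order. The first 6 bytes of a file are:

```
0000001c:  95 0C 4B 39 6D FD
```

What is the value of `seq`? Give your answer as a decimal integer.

-27380

`seq` is the first field, at byte offset 0, occupying 2 bytes.
Bytes at offsets 0..1: 95 0C.
Big-endian stores the most-significant byte at the lowest address.
The bytes are already most-significant first: 0x950C.
Top bit is set, so as a signed 16-bit value this is 0x950C − 2^16 = -27380.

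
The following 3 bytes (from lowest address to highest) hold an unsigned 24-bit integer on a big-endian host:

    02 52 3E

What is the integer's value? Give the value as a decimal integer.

Big-endian: lowest address holds the most-significant byte.
The bytes are already most-significant first: 0x02523E.
0x02523E = 152126.

152126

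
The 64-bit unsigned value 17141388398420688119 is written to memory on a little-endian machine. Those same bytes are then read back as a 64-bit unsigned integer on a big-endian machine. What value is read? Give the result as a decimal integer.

17869401431164969709

17141388398420688119 in 64-bit hexadecimal is 0xEDE271EDECDDFCF7.
Stored little-endian, the bytes at ascending addresses are F7 FC DD EC ED 71 E2 ED.
Read back as big-endian, the last byte is least significant, giving 0xF7FCDDECED71E2ED.
0xF7FCDDECED71E2ED = 17869401431164969709.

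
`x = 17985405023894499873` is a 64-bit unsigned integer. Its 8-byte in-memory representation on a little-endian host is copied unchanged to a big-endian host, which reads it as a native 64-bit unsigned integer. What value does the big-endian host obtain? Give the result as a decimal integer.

17985405023894499873 in 64-bit hexadecimal is 0xF998FE9416C1F221.
Stored little-endian, the bytes at ascending addresses are 21 F2 C1 16 94 FE 98 F9.
Read back as big-endian, the last byte is least significant, giving 0x21F2C11694FE98F9.
0x21F2C11694FE98F9 = 2446229850348755193.

2446229850348755193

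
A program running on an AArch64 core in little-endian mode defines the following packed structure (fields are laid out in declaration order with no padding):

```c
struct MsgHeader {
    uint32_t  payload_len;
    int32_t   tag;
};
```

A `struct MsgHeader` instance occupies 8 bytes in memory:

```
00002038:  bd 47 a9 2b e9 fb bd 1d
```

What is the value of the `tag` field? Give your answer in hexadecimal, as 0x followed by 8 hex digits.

0x1DBDFBE9

`tag` follows `payload_len` (4 bytes), so it starts at byte offset 4 and occupies 4 bytes.
Bytes at offsets 4..7: E9 FB BD 1D.
Little-endian: lowest address holds the least-significant byte.
Reassemble most-significant byte first: 1D BD FB E9 → 0x1DBDFBE9.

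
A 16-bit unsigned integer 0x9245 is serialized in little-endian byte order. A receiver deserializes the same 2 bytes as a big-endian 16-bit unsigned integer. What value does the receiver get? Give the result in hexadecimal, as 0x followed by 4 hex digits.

Stored little-endian, the bytes at ascending addresses are 45 92.
Read back as big-endian, the last byte is least significant, giving 0x4592.

0x4592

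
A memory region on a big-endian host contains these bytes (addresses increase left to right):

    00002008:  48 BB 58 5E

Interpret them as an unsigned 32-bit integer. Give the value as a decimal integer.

1220237406

In big-endian order the high byte comes first in memory.
The bytes are already most-significant first: 0x48BB585E.
0x48BB585E = 1220237406.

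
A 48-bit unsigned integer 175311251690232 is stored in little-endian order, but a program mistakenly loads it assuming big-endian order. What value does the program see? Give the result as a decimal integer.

175311251690232 in 48-bit hexadecimal is 0x9F71D4E1D2F8.
Stored little-endian, the bytes at ascending addresses are F8 D2 E1 D4 71 9F.
Read back as big-endian, the last byte is least significant, giving 0xF8D2E1D4719F.
0xF8D2E1D4719F = 273584615616927.

273584615616927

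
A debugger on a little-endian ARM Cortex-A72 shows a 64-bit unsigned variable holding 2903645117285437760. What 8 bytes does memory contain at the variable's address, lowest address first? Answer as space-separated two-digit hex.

2903645117285437760 in hexadecimal, padded to 64 bits, is 0x284BD1D999989140.
Split into bytes (most-significant first): 28 4B D1 D9 99 98 91 40.
Little-endian: lowest address holds the least-significant byte.
So at ascending addresses the bytes are 40 91 98 99 D9 D1 4B 28.

40 91 98 99 D9 D1 4B 28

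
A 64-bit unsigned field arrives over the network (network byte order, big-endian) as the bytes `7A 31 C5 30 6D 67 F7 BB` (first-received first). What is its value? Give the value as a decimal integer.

8805035558270662587

Big-endian: lowest address holds the most-significant byte.
The bytes are already most-significant first: 0x7A31C5306D67F7BB.
0x7A31C5306D67F7BB = 8805035558270662587.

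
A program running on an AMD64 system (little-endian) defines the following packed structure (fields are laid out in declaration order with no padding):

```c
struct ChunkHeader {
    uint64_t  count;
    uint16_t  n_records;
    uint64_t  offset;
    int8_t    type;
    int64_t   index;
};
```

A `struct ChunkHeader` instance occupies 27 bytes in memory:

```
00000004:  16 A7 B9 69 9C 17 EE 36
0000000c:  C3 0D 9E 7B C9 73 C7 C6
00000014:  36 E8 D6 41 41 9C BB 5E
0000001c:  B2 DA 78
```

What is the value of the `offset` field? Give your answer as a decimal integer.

`offset` follows `count` (8 B), `n_records` (2 B), so it starts at offset 8 + 2 = 10 and occupies 8 bytes.
Bytes at offsets 10..17: 9E 7B C9 73 C7 C6 36 E8.
In little-endian order the low byte comes first in memory.
Reassemble most-significant byte first: E8 36 C6 C7 73 C9 7B 9E → 0xE836C6C773C97B9E.
0xE836C6C773C97B9E = 16732780025485032350.

16732780025485032350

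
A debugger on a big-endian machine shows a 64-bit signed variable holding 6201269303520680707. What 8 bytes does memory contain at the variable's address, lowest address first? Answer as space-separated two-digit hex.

6201269303520680707 in hexadecimal, padded to 64 bits, is 0x560F559368E25B03.
Split into bytes (most-significant first): 56 0F 55 93 68 E2 5B 03.
Big-endian stores the most-significant byte at the lowest address.
So the memory order matches the most-significant-first order: 56 0F 55 93 68 E2 5B 03.

56 0F 55 93 68 E2 5B 03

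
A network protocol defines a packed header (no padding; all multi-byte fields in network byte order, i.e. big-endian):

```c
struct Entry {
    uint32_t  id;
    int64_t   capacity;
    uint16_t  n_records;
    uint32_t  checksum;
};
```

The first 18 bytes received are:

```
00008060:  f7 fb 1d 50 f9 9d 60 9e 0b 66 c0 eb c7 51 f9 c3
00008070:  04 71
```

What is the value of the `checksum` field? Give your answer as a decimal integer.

`checksum` follows `id` (4 B), `capacity` (8 B), `n_records` (2 B), so it starts at offset 4 + 8 + 2 = 14 and occupies 4 bytes.
Bytes at offsets 14..17: F9 C3 04 71.
In big-endian order the high byte comes first in memory.
The bytes are already most-significant first: 0xF9C30471.
0xF9C30471 = 4190307441.

4190307441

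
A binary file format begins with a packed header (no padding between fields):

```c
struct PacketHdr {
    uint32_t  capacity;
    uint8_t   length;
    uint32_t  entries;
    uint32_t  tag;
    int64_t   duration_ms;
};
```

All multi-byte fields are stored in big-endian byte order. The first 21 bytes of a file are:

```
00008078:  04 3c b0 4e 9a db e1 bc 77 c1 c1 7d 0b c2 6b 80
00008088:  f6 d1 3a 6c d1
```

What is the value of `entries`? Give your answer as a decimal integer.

3689004151

`entries` follows `capacity` (4 B), `length` (1 B), so it starts at offset 4 + 1 = 5 and occupies 4 bytes.
Bytes at offsets 5..8: DB E1 BC 77.
In big-endian order the high byte comes first in memory.
The bytes are already most-significant first: 0xDBE1BC77.
0xDBE1BC77 = 3689004151.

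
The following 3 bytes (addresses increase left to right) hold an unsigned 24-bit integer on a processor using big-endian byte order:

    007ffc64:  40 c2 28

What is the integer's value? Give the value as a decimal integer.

4244008

Big-endian: lowest address holds the most-significant byte.
The bytes are already most-significant first: 0x40C228.
0x40C228 = 4244008.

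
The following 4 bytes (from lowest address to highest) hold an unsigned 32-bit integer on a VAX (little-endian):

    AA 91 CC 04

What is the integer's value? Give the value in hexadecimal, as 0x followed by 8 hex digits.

0x04CC91AA

Little-endian: lowest address holds the least-significant byte.
Reassemble most-significant byte first: 04 CC 91 AA → 0x04CC91AA.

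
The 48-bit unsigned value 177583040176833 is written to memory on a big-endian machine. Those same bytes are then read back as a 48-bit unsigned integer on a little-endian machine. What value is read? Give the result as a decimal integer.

212351903498913

177583040176833 in 48-bit hexadecimal is 0xA182C60722C1.
Stored big-endian, the bytes at ascending addresses are A1 82 C6 07 22 C1.
Read back as little-endian, the first byte is least significant, giving 0xC12207C682A1.
0xC12207C682A1 = 212351903498913.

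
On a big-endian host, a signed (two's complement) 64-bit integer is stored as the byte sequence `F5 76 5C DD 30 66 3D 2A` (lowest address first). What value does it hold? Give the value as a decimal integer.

Big-endian: lowest address holds the most-significant byte.
The bytes are already most-significant first: 0xF5765CDD30663D2A.
Top bit is set, so as a signed 64-bit value this is 0xF5765CDD30663D2A − 2^64 = -759317382095815382.

-759317382095815382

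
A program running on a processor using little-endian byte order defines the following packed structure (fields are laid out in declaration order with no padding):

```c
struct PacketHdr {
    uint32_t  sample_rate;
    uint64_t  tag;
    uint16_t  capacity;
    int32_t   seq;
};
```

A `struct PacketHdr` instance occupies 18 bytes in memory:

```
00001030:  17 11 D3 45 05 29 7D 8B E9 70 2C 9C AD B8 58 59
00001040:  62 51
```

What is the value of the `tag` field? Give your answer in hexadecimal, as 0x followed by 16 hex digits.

`tag` follows `sample_rate` (4 bytes), so it starts at byte offset 4 and occupies 8 bytes.
Bytes at offsets 4..11: 05 29 7D 8B E9 70 2C 9C.
Little-endian: lowest address holds the least-significant byte.
Reassemble most-significant byte first: 9C 2C 70 E9 8B 7D 29 05 → 0x9C2C70E98B7D2905.

0x9C2C70E98B7D2905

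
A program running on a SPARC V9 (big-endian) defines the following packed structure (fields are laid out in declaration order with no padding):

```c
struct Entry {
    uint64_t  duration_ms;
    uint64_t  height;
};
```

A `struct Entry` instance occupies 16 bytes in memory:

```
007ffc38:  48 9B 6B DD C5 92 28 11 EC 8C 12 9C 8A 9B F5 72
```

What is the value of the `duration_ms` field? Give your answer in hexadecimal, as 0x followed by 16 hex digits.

`duration_ms` is the first field, at byte offset 0, occupying 8 bytes.
Bytes at offsets 0..7: 48 9B 6B DD C5 92 28 11.
Big-endian stores the most-significant byte at the lowest address.
The bytes are already most-significant first: 0x489B6BDDC5922811.

0x489B6BDDC5922811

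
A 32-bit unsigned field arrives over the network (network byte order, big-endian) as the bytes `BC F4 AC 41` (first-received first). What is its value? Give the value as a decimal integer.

Big-endian: lowest address holds the most-significant byte.
The bytes are already most-significant first: 0xBCF4AC41.
0xBCF4AC41 = 3170151489.

3170151489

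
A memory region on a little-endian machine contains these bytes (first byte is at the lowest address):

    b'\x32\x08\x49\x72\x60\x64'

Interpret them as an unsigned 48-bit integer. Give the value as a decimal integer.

110365397026866

Little-endian stores the least-significant byte at the lowest address.
Reassemble most-significant byte first: 64 60 72 49 08 32 → 0x646072490832.
0x646072490832 = 110365397026866.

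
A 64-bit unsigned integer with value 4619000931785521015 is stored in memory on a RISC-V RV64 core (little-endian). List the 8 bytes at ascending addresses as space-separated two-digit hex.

77 37 46 FC DF FC 19 40

4619000931785521015 in hexadecimal, padded to 64 bits, is 0x4019FCDFFC463777.
Split into bytes (most-significant first): 40 19 FC DF FC 46 37 77.
In little-endian order the low byte comes first in memory.
So at ascending addresses the bytes are 77 37 46 FC DF FC 19 40.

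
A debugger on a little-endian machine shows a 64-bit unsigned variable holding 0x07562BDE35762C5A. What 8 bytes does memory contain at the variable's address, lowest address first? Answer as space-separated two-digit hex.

5A 2C 76 35 DE 2B 56 07

Split into bytes (most-significant first): 07 56 2B DE 35 76 2C 5A.
Little-endian: lowest address holds the least-significant byte.
So at ascending addresses the bytes are 5A 2C 76 35 DE 2B 56 07.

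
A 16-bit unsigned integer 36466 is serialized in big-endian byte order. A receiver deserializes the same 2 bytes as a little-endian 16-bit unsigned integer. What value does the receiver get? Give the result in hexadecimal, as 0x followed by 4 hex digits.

0x728E

36466 in 16-bit hexadecimal is 0x8E72.
Stored big-endian, the bytes at ascending addresses are 8E 72.
Read back as little-endian, the first byte is least significant, giving 0x728E.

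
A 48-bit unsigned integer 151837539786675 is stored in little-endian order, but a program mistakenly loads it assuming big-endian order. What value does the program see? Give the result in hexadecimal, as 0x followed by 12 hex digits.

0xB35F9F6E188A

151837539786675 in 48-bit hexadecimal is 0x8A186E9F5FB3.
Stored little-endian, the bytes at ascending addresses are B3 5F 9F 6E 18 8A.
Read back as big-endian, the last byte is least significant, giving 0xB35F9F6E188A.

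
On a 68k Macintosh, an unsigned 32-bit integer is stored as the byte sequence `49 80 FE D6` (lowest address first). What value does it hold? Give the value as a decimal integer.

Big-endian: lowest address holds the most-significant byte.
The bytes are already most-significant first: 0x4980FED6.
0x4980FED6 = 1233190614.

1233190614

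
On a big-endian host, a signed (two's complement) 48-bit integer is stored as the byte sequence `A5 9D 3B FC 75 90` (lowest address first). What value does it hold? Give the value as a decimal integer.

In big-endian order the high byte comes first in memory.
The bytes are already most-significant first: 0xA59D3BFC7590.
Top bit is set, so as a signed 48-bit value this is 0xA59D3BFC7590 − 2^48 = -99380241861232.

-99380241861232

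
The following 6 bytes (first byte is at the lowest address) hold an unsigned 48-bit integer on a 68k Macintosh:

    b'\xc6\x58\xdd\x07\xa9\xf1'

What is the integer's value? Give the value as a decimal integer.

218084967688689

Big-endian stores the most-significant byte at the lowest address.
The bytes are already most-significant first: 0xC658DD07A9F1.
0xC658DD07A9F1 = 218084967688689.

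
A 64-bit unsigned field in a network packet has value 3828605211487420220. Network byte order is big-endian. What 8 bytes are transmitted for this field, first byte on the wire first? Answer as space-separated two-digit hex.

35 21 F0 27 AF EA BF 3C

3828605211487420220 in hexadecimal, padded to 64 bits, is 0x3521F027AFEABF3C.
Split into bytes (most-significant first): 35 21 F0 27 AF EA BF 3C.
Big-endian: lowest address holds the most-significant byte.
So the memory order matches the most-significant-first order: 35 21 F0 27 AF EA BF 3C.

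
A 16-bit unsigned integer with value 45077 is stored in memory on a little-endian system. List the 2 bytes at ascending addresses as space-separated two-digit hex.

45077 in hexadecimal, padded to 16 bits, is 0xB015.
Split into bytes (most-significant first): B0 15.
In little-endian order the low byte comes first in memory.
So at ascending addresses the bytes are 15 B0.

15 B0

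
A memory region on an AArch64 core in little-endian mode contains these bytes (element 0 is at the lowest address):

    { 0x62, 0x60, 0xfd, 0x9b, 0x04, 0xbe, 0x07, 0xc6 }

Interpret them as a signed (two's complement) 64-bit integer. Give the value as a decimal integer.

In little-endian order the low byte comes first in memory.
Reassemble most-significant byte first: C6 07 BE 04 9B FD 60 62 → 0xC607BE049BFD6062.
Top bit is set, so as a signed 64-bit value this is 0xC607BE049BFD6062 − 2^64 = -4177161202356625310.

-4177161202356625310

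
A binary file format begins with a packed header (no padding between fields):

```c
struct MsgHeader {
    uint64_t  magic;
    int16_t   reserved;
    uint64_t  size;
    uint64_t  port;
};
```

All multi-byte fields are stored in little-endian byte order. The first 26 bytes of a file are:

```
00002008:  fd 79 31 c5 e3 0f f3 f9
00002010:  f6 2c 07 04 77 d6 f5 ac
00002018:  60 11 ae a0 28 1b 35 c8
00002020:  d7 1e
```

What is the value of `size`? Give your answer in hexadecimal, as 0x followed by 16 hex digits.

`size` follows `magic` (8 B), `reserved` (2 B), so it starts at offset 8 + 2 = 10 and occupies 8 bytes.
Bytes at offsets 10..17: 07 04 77 D6 F5 AC 60 11.
Little-endian stores the least-significant byte at the lowest address.
Reassemble most-significant byte first: 11 60 AC F5 D6 77 04 07 → 0x1160ACF5D6770407.

0x1160ACF5D6770407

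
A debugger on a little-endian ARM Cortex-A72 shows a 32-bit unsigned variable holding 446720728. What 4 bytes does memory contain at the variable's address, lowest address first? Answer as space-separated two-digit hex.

D8 6A A0 1A

446720728 in hexadecimal, padded to 32 bits, is 0x1AA06AD8.
Split into bytes (most-significant first): 1A A0 6A D8.
In little-endian order the low byte comes first in memory.
So at ascending addresses the bytes are D8 6A A0 1A.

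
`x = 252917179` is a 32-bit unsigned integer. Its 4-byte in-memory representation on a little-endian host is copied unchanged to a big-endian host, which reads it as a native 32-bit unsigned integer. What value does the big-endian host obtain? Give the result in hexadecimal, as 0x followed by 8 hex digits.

0xBB35130F

252917179 in 32-bit hexadecimal is 0x0F1335BB.
Stored little-endian, the bytes at ascending addresses are BB 35 13 0F.
Read back as big-endian, the last byte is least significant, giving 0xBB35130F.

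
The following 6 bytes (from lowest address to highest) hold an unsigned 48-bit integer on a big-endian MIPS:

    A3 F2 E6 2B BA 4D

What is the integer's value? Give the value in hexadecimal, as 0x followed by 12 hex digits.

0xA3F2E62BBA4D

In big-endian order the high byte comes first in memory.
The bytes are already most-significant first: 0xA3F2E62BBA4D.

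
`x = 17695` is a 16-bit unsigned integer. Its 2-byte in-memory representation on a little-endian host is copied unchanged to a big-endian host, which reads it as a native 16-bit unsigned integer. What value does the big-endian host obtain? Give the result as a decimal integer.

17695 in 16-bit hexadecimal is 0x451F.
Stored little-endian, the bytes at ascending addresses are 1F 45.
Read back as big-endian, the last byte is least significant, giving 0x1F45.
0x1F45 = 8005.

8005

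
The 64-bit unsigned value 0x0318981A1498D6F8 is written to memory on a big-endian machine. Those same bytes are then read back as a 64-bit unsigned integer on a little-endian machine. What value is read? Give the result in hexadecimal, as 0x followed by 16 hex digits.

Stored big-endian, the bytes at ascending addresses are 03 18 98 1A 14 98 D6 F8.
Read back as little-endian, the first byte is least significant, giving 0xF8D698141A981803.

0xF8D698141A981803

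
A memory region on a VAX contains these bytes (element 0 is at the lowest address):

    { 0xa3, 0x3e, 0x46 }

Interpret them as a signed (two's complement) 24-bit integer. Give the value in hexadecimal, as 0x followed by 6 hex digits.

0x463EA3

Little-endian stores the least-significant byte at the lowest address.
Reassemble most-significant byte first: 46 3E A3 → 0x463EA3.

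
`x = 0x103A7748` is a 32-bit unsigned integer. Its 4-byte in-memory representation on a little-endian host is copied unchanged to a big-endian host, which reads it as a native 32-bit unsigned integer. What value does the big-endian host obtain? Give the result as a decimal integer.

1215773200

Stored little-endian, the bytes at ascending addresses are 48 77 3A 10.
Read back as big-endian, the last byte is least significant, giving 0x48773A10.
0x48773A10 = 1215773200.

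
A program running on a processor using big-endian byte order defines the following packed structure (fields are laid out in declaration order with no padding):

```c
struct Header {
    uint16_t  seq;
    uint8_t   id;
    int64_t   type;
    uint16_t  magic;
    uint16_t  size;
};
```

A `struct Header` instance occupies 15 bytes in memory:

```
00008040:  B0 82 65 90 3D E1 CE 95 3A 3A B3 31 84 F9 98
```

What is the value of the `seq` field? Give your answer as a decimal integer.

45186

`seq` is the first field, at byte offset 0, occupying 2 bytes.
Bytes at offsets 0..1: B0 82.
In big-endian order the high byte comes first in memory.
The bytes are already most-significant first: 0xB082.
0xB082 = 45186.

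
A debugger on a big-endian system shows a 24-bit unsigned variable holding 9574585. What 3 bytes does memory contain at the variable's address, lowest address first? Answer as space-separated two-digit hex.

9574585 in hexadecimal, padded to 24 bits, is 0x9218B9.
Split into bytes (most-significant first): 92 18 B9.
In big-endian order the high byte comes first in memory.
So the memory order matches the most-significant-first order: 92 18 B9.

92 18 B9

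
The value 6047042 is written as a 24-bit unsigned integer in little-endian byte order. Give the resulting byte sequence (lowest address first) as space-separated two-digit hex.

42 45 5C

6047042 in hexadecimal, padded to 24 bits, is 0x5C4542.
Split into bytes (most-significant first): 5C 45 42.
Little-endian stores the least-significant byte at the lowest address.
So at ascending addresses the bytes are 42 45 5C.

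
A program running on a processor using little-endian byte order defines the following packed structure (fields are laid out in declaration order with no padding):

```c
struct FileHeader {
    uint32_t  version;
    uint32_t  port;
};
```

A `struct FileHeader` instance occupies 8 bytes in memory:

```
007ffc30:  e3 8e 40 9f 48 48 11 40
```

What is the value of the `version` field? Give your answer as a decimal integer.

`version` is the first field, at byte offset 0, occupying 4 bytes.
Bytes at offsets 0..3: E3 8E 40 9F.
Little-endian: lowest address holds the least-significant byte.
Reassemble most-significant byte first: 9F 40 8E E3 → 0x9F408EE3.
0x9F408EE3 = 2671808227.

2671808227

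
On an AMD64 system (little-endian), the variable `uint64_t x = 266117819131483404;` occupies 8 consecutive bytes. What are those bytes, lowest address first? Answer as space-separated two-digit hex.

0C D5 BB 1D BF 70 B1 03

266117819131483404 in hexadecimal, padded to 64 bits, is 0x03B170BF1DBBD50C.
Split into bytes (most-significant first): 03 B1 70 BF 1D BB D5 0C.
Little-endian stores the least-significant byte at the lowest address.
So at ascending addresses the bytes are 0C D5 BB 1D BF 70 B1 03.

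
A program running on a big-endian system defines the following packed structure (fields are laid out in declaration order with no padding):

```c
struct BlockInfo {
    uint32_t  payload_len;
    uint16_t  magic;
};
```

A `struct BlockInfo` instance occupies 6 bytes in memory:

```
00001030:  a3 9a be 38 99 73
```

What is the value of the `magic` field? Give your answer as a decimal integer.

`magic` follows `payload_len` (4 bytes), so it starts at byte offset 4 and occupies 2 bytes.
Bytes at offsets 4..5: 99 73.
Big-endian: lowest address holds the most-significant byte.
The bytes are already most-significant first: 0x9973.
0x9973 = 39283.

39283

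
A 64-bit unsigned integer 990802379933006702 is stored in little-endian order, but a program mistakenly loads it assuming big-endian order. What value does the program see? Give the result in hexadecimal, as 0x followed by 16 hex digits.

0x6EBB84DA8309C00D

990802379933006702 in 64-bit hexadecimal is 0x0DC00983DA84BB6E.
Stored little-endian, the bytes at ascending addresses are 6E BB 84 DA 83 09 C0 0D.
Read back as big-endian, the last byte is least significant, giving 0x6EBB84DA8309C00D.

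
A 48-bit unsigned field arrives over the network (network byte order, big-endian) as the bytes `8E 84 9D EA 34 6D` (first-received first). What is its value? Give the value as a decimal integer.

Big-endian: lowest address holds the most-significant byte.
The bytes are already most-significant first: 0x8E849DEA346D.
0x8E849DEA346D = 156700236199021.

156700236199021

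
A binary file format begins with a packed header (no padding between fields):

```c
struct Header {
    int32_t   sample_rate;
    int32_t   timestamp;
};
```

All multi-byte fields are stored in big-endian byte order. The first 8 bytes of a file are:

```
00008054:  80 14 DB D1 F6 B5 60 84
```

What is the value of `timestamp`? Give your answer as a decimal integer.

-155885436

`timestamp` follows `sample_rate` (4 bytes), so it starts at byte offset 4 and occupies 4 bytes.
Bytes at offsets 4..7: F6 B5 60 84.
In big-endian order the high byte comes first in memory.
The bytes are already most-significant first: 0xF6B56084.
Top bit is set, so as a signed 32-bit value this is 0xF6B56084 − 2^32 = -155885436.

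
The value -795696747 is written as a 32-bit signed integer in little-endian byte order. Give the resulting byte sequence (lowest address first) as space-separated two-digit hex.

Two's complement of -795696747 in 32 bits: 795696747 = 0x2F6D5E6B; invert → 0xD092A194; add 1 → 0xD092A195.
Split into bytes (most-significant first): D0 92 A1 95.
Little-endian: lowest address holds the least-significant byte.
So at ascending addresses the bytes are 95 A1 92 D0.

95 A1 92 D0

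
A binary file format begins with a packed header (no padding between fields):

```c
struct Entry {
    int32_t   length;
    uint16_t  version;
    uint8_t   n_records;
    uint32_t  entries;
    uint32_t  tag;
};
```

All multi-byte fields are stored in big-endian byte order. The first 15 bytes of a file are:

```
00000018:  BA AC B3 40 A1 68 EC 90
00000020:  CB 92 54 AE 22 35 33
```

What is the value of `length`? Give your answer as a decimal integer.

-1163087040

`length` is the first field, at byte offset 0, occupying 4 bytes.
Bytes at offsets 0..3: BA AC B3 40.
Big-endian: lowest address holds the most-significant byte.
The bytes are already most-significant first: 0xBAACB340.
Top bit is set, so as a signed 32-bit value this is 0xBAACB340 − 2^32 = -1163087040.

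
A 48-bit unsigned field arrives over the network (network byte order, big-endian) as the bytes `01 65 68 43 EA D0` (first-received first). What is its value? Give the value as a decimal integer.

1535052606160

Big-endian stores the most-significant byte at the lowest address.
The bytes are already most-significant first: 0x01656843EAD0.
0x01656843EAD0 = 1535052606160.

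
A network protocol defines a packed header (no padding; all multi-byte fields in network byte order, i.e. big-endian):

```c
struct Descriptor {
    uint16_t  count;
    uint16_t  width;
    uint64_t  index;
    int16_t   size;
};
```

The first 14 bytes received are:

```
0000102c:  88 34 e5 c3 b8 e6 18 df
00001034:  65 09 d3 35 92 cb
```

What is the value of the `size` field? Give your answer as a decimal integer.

`size` follows `count` (2 B), `width` (2 B), `index` (8 B), so it starts at offset 2 + 2 + 8 = 12 and occupies 2 bytes.
Bytes at offsets 12..13: 92 CB.
Big-endian: lowest address holds the most-significant byte.
The bytes are already most-significant first: 0x92CB.
Top bit is set, so as a signed 16-bit value this is 0x92CB − 2^16 = -27957.

-27957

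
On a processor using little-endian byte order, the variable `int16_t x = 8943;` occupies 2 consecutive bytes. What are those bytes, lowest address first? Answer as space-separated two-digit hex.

8943 in hexadecimal, padded to 16 bits, is 0x22EF.
Split into bytes (most-significant first): 22 EF.
Little-endian stores the least-significant byte at the lowest address.
So at ascending addresses the bytes are EF 22.

EF 22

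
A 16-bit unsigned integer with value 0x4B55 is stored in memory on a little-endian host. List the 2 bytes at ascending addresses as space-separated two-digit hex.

55 4B

Split into bytes (most-significant first): 4B 55.
Little-endian stores the least-significant byte at the lowest address.
So at ascending addresses the bytes are 55 4B.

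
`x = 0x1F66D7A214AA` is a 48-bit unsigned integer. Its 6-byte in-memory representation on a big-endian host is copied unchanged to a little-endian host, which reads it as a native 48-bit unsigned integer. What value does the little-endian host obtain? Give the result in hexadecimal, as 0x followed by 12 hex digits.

Stored big-endian, the bytes at ascending addresses are 1F 66 D7 A2 14 AA.
Read back as little-endian, the first byte is least significant, giving 0xAA14A2D7661F.

0xAA14A2D7661F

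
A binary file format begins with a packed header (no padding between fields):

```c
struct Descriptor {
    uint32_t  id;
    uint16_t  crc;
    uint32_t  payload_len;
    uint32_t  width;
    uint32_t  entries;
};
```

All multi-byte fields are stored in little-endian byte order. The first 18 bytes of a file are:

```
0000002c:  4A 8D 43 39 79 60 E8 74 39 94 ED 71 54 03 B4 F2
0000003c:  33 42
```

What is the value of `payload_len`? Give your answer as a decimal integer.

2486793448

`payload_len` follows `id` (4 B), `crc` (2 B), so it starts at offset 4 + 2 = 6 and occupies 4 bytes.
Bytes at offsets 6..9: E8 74 39 94.
In little-endian order the low byte comes first in memory.
Reassemble most-significant byte first: 94 39 74 E8 → 0x943974E8.
0x943974E8 = 2486793448.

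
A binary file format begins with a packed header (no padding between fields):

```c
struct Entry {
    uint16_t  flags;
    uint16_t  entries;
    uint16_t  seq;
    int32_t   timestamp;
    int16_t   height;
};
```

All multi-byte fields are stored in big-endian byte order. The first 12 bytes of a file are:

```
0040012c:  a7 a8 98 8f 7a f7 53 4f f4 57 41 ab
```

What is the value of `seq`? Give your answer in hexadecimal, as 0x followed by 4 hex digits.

0x7AF7

`seq` follows `flags` (2 B), `entries` (2 B), so it starts at offset 2 + 2 = 4 and occupies 2 bytes.
Bytes at offsets 4..5: 7A F7.
Big-endian: lowest address holds the most-significant byte.
The bytes are already most-significant first: 0x7AF7.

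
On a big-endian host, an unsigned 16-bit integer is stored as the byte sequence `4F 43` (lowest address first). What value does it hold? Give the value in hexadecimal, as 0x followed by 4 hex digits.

In big-endian order the high byte comes first in memory.
The bytes are already most-significant first: 0x4F43.

0x4F43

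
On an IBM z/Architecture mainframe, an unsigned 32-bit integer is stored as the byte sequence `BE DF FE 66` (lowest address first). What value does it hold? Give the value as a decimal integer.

3202350694

Big-endian: lowest address holds the most-significant byte.
The bytes are already most-significant first: 0xBEDFFE66.
0xBEDFFE66 = 3202350694.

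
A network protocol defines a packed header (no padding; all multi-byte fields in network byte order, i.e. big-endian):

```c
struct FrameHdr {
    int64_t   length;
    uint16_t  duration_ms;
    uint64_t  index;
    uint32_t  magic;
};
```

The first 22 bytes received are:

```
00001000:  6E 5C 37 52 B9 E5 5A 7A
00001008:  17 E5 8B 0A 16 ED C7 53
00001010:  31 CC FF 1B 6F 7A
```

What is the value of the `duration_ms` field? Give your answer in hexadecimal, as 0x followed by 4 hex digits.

0x17E5

`duration_ms` follows `length` (8 bytes), so it starts at byte offset 8 and occupies 2 bytes.
Bytes at offsets 8..9: 17 E5.
Big-endian stores the most-significant byte at the lowest address.
The bytes are already most-significant first: 0x17E5.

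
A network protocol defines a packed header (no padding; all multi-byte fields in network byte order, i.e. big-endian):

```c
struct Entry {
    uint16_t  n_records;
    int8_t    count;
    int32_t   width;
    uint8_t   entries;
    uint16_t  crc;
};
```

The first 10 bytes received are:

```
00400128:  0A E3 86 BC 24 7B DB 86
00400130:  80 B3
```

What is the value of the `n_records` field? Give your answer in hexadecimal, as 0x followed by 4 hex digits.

0x0AE3

`n_records` is the first field, at byte offset 0, occupying 2 bytes.
Bytes at offsets 0..1: 0A E3.
In big-endian order the high byte comes first in memory.
The bytes are already most-significant first: 0x0AE3.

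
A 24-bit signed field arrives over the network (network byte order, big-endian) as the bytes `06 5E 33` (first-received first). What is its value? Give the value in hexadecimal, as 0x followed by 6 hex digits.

0x065E33

Big-endian: lowest address holds the most-significant byte.
The bytes are already most-significant first: 0x065E33.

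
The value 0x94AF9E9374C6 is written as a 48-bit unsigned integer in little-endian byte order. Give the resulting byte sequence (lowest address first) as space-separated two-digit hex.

Split into bytes (most-significant first): 94 AF 9E 93 74 C6.
Little-endian: lowest address holds the least-significant byte.
So at ascending addresses the bytes are C6 74 93 9E AF 94.

C6 74 93 9E AF 94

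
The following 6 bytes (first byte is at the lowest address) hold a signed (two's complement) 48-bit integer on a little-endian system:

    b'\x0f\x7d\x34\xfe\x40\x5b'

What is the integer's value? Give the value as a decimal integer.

Little-endian stores the least-significant byte at the lowest address.
Reassemble most-significant byte first: 5B 40 FE 34 7D 0F → 0x5B40FE347D0F.
0x5B40FE347D0F = 100334700887311.

100334700887311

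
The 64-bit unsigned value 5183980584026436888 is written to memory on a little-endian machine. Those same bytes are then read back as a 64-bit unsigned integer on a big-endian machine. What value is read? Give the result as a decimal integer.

5183980584026436888 in 64-bit hexadecimal is 0x47F132E0116AF518.
Stored little-endian, the bytes at ascending addresses are 18 F5 6A 11 E0 32 F1 47.
Read back as big-endian, the last byte is least significant, giving 0x18F56A11E032F147.
0x18F56A11E032F147 = 1798460251212804423.

1798460251212804423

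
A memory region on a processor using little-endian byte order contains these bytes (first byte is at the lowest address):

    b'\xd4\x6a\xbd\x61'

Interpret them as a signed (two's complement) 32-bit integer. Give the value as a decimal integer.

Little-endian stores the least-significant byte at the lowest address.
Reassemble most-significant byte first: 61 BD 6A D4 → 0x61BD6AD4.
0x61BD6AD4 = 1639803604.

1639803604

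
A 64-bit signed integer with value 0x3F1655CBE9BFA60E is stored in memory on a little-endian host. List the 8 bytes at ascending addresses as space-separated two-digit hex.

Split into bytes (most-significant first): 3F 16 55 CB E9 BF A6 0E.
Little-endian: lowest address holds the least-significant byte.
So at ascending addresses the bytes are 0E A6 BF E9 CB 55 16 3F.

0E A6 BF E9 CB 55 16 3F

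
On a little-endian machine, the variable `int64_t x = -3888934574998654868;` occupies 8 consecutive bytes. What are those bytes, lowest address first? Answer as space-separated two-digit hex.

6C 70 78 C6 9B BA 07 CA

Two's complement of -3888934574998654868 in 64 bits: 3888934574998654868 = 0x35F8456439878F94; invert → 0xCA07BA9BC678706B; add 1 → 0xCA07BA9BC678706C.
Split into bytes (most-significant first): CA 07 BA 9B C6 78 70 6C.
In little-endian order the low byte comes first in memory.
So at ascending addresses the bytes are 6C 70 78 C6 9B BA 07 CA.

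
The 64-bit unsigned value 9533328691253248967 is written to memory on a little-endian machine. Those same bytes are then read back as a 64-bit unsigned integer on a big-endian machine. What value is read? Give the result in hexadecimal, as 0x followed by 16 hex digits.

0xC7833059EF2F4D84

9533328691253248967 in 64-bit hexadecimal is 0x844D2FEF593083C7.
Stored little-endian, the bytes at ascending addresses are C7 83 30 59 EF 2F 4D 84.
Read back as big-endian, the last byte is least significant, giving 0xC7833059EF2F4D84.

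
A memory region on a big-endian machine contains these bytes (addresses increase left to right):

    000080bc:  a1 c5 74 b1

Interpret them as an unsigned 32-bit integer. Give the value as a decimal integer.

2714072241

In big-endian order the high byte comes first in memory.
The bytes are already most-significant first: 0xA1C574B1.
0xA1C574B1 = 2714072241.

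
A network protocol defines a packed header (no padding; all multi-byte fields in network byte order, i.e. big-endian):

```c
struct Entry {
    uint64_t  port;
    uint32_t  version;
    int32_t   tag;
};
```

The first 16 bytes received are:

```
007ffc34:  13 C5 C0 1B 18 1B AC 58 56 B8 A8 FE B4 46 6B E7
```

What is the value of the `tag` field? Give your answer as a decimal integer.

-1270453273

`tag` follows `port` (8 B), `version` (4 B), so it starts at offset 8 + 4 = 12 and occupies 4 bytes.
Bytes at offsets 12..15: B4 46 6B E7.
Big-endian: lowest address holds the most-significant byte.
The bytes are already most-significant first: 0xB4466BE7.
Top bit is set, so as a signed 32-bit value this is 0xB4466BE7 − 2^32 = -1270453273.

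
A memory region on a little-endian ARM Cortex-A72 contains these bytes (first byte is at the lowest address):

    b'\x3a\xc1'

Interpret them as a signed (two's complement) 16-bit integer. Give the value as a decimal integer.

-16070

Little-endian: lowest address holds the least-significant byte.
Reassemble most-significant byte first: C1 3A → 0xC13A.
Top bit is set, so as a signed 16-bit value this is 0xC13A − 2^16 = -16070.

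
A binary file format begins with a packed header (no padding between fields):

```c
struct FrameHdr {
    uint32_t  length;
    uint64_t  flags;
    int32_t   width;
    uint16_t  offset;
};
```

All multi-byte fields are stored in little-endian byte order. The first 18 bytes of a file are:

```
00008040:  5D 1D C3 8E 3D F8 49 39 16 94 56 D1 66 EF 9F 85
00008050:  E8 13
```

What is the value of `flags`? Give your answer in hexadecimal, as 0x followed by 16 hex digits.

0xD15694163949F83D

`flags` follows `length` (4 bytes), so it starts at byte offset 4 and occupies 8 bytes.
Bytes at offsets 4..11: 3D F8 49 39 16 94 56 D1.
In little-endian order the low byte comes first in memory.
Reassemble most-significant byte first: D1 56 94 16 39 49 F8 3D → 0xD15694163949F83D.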